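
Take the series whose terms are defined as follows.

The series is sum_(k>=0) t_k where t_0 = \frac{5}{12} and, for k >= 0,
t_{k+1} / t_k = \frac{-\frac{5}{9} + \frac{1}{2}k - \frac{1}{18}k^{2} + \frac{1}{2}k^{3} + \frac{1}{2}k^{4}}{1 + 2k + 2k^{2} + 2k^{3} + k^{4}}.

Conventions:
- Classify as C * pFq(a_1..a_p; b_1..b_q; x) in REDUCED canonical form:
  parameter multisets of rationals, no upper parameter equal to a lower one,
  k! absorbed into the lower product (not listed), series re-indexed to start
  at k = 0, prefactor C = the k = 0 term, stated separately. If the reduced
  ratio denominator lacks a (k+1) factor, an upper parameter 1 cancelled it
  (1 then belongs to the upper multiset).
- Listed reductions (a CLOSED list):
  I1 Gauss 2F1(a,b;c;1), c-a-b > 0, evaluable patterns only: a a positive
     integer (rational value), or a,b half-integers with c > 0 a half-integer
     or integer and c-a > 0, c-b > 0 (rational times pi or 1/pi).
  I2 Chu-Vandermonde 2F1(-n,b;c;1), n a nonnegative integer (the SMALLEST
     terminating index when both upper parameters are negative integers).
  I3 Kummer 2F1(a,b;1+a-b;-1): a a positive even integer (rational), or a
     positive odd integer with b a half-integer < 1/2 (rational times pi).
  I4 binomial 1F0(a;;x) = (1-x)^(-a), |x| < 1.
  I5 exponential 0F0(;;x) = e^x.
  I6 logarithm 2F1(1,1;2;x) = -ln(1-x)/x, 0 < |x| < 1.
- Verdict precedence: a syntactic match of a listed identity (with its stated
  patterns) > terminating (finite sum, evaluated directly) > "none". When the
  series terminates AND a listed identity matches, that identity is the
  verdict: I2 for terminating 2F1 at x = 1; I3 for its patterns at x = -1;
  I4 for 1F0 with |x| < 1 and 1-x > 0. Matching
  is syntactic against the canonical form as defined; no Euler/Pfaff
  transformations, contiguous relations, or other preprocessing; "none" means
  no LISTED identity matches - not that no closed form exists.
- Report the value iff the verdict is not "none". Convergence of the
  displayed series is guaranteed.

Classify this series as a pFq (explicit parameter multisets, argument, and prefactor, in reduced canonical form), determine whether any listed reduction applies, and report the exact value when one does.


Key observation: from the first term \frac{5}{12}: the ratio is unreduced: k^2 + 1 divides both sides (prefactor 5/12).
Term ratio: r(k) = \frac{1}{2} * (k-\frac{2}{3}) (k+\frac{5}{3}) / [(k+1) (k+1)] - rational; roots negated = parameters, x = \frac{1}{2}, C = \frac{5}{12}.

Classification (C = \frac{5}{12}): 2F1 with upper {-\frac{2}{3}, \frac{5}{3}}, lower {1}, argument x = \frac{1}{2}. Verdict: none. A 2F1 with upper {-\frac{2}{3}, \frac{5}{3}} fits none of I1-I6 at x = \frac{1}{2}; the sum runs forever.


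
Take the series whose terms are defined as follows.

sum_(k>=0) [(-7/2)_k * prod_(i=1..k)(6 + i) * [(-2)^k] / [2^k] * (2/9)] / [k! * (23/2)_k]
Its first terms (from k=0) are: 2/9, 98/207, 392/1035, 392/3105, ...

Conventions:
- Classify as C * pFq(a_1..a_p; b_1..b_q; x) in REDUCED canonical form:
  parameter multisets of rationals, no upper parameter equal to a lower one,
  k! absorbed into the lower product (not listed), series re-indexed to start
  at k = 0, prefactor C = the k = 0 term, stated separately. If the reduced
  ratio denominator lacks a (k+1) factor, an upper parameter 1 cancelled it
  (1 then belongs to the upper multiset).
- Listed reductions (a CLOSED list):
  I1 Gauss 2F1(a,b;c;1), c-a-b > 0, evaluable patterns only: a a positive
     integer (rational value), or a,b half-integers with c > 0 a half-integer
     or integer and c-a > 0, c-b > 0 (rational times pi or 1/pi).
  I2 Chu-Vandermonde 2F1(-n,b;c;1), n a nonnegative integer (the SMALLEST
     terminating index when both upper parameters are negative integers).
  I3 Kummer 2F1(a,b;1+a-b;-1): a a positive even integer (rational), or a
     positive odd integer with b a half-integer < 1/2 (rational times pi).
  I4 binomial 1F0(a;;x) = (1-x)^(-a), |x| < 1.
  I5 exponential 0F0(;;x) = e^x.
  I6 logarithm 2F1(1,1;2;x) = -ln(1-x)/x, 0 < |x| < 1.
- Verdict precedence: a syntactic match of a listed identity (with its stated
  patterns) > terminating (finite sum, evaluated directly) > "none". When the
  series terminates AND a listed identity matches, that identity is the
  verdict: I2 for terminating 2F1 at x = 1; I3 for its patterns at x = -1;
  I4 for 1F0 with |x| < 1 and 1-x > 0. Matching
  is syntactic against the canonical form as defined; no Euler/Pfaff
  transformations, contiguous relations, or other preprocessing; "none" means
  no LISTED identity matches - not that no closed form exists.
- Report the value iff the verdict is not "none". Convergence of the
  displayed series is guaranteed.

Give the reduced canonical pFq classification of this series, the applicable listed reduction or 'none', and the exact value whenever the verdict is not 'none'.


Reduced: x = -1, 2F1, upper = {-7/2, 7}, lower = {23/2}, C = 2/9. Verdict: Kummer's theorem (I3) applies (x = -1; c = 23/2 equals 1+a-b for upper {-7/2, 7}: listed pattern). Exact value: (1616615/4194304) * pi.

Key observation: from the first term 2/9: the two k-th powers (C = 2/9, x = -1) combine into one argument.
Ratio: r(k) = (-1) * (k-7/2) (k+7) / [(k+23/2) (k+1)] - rational in k. x = (-1); t_0 = 2/9; negate the roots.


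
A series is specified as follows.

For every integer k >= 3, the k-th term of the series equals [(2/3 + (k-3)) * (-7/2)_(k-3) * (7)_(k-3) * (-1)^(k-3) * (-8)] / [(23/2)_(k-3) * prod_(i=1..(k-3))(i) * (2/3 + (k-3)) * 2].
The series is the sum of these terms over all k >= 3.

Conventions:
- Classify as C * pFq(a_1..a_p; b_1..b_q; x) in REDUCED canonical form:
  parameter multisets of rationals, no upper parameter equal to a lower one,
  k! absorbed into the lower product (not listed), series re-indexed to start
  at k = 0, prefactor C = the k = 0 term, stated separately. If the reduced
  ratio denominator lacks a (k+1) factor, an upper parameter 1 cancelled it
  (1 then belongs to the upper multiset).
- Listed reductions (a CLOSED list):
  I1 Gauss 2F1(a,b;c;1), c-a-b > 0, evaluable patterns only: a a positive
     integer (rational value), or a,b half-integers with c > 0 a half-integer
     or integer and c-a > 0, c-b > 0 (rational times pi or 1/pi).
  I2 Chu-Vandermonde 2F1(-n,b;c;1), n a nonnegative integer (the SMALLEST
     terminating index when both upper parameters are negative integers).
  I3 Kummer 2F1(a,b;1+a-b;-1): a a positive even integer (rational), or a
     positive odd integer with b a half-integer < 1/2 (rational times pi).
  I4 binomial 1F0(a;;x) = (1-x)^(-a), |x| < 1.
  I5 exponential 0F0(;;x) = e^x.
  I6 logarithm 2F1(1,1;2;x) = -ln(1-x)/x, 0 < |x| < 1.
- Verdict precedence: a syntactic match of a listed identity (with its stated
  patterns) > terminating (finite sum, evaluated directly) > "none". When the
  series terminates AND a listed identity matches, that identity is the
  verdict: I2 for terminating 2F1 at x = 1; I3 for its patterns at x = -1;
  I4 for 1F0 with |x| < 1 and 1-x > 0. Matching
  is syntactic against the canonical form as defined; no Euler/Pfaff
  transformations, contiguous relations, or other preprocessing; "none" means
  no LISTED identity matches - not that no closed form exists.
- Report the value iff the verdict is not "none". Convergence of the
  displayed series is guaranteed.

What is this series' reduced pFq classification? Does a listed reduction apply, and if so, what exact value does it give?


x = -1 here; the reduced form reads 2F1, upper {-7/2, 7}, lower {23/2}, C = -4. Verdict at x = -1: the Kummer evaluation I3 matches (x = -1; c = 23/2 equals 1+a-b for upper {-7/2, 7}: listed pattern). Sum: (-14549535/2097152) * pi.

Key step: with t_0 = -4, the product of the first k integers (prefactor -4) is k!.
Consecutive-term ratio: r(k) = (-1) * (k-7/2) (k+7) / [(k+23/2) (k+1)] ; factor over Q: parameters, x = (-1), and C = -4.


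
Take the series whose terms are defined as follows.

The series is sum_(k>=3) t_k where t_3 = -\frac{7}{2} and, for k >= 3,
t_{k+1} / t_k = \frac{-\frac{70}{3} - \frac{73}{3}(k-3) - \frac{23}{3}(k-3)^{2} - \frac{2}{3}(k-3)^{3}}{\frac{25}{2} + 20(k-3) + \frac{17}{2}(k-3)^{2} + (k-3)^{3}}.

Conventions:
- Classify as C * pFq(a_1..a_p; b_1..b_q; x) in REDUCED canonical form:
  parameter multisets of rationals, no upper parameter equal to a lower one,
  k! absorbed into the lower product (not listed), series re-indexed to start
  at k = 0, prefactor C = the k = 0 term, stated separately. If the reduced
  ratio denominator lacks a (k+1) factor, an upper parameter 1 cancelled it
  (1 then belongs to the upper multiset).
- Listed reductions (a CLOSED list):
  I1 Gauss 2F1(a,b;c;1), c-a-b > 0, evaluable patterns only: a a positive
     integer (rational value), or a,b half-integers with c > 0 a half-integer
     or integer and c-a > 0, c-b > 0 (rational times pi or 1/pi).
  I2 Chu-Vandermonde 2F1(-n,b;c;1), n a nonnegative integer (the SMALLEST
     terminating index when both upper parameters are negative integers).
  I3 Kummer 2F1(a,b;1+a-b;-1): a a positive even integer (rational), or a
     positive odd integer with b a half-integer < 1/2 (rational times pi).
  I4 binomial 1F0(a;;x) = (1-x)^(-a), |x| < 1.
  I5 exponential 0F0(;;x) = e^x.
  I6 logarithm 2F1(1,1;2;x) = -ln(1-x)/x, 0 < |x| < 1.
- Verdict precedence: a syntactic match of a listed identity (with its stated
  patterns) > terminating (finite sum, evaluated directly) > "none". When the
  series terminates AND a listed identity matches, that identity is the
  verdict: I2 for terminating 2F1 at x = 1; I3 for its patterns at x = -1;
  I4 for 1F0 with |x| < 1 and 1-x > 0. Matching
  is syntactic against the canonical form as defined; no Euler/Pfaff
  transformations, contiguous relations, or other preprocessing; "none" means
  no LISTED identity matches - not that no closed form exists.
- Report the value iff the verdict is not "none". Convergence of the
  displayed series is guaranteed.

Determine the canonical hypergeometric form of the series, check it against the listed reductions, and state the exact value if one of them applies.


x = -\frac{2}{3} here; the reduced form reads 2F1, upper {2, 7}, lower {5}, C = -\frac{7}{2}. Verdict: none. A 2F1 with upper {2, 7} fits none of I1-I6 at x = -\frac{2}{3}; the sum runs forever.

Key step: x = -\frac{2}{3} and the parameter 5/2 appears in both the upper and lower lists and cancels.
Consecutive-term ratio: r(k) = -\frac{2}{3} * (k+2) (k+7) / [(k+5) (k+1)] - rational in k, leading ratio -\frac{2}{3}; with t_0 = -\frac{7}{2}, classification follows.


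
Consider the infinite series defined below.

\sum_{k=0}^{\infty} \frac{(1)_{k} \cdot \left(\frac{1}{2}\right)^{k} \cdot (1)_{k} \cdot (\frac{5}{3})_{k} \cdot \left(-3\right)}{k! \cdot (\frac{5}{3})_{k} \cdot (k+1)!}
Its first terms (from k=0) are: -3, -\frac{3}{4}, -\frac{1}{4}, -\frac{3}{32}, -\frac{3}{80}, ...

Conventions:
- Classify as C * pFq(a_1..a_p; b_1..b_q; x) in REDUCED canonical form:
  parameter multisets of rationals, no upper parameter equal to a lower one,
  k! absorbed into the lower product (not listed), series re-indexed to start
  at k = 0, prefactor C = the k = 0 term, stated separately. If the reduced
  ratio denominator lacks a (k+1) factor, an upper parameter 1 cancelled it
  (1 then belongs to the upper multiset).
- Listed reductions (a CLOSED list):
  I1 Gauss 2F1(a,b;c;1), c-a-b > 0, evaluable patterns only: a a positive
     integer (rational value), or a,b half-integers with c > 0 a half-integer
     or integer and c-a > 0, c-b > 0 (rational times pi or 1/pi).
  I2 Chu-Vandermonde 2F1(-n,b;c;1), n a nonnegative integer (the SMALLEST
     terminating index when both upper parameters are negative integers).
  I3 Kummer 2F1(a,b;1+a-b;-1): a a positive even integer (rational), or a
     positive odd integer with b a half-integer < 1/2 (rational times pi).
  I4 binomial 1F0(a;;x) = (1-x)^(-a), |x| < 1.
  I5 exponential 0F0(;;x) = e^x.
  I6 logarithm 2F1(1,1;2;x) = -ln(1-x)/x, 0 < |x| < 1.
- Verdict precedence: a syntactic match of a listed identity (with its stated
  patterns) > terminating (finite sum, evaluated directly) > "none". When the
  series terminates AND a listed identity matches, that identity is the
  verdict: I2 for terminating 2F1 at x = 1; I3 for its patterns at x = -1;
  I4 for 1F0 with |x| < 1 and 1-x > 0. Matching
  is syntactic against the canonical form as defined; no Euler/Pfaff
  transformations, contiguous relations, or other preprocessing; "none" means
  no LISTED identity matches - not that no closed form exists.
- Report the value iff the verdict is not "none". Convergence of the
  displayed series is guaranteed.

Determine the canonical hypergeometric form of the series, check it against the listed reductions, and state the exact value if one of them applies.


The series (x = \frac{1}{2}) is 2F1: upper {1, 1}, lower {2}, prefactor -3. Verdict (x = \frac{1}{2}): logarithm (I6) applies (the logarithm: parameters (1,1;2), x = \frac{1}{2}). Exact value: 6 \cdot \ln\left(\frac{1}{2}\right).

The tell: from the first term -3: the denominator's factorial ratio (C = -3) is a lower Pochhammer.
Consecutive-term ratio: r(k) = \frac{1}{2} * (k+1) (k+1) / [(k+2) (k+1)] ; factor over Q: parameters, x = \frac{1}{2}, and C = -3.


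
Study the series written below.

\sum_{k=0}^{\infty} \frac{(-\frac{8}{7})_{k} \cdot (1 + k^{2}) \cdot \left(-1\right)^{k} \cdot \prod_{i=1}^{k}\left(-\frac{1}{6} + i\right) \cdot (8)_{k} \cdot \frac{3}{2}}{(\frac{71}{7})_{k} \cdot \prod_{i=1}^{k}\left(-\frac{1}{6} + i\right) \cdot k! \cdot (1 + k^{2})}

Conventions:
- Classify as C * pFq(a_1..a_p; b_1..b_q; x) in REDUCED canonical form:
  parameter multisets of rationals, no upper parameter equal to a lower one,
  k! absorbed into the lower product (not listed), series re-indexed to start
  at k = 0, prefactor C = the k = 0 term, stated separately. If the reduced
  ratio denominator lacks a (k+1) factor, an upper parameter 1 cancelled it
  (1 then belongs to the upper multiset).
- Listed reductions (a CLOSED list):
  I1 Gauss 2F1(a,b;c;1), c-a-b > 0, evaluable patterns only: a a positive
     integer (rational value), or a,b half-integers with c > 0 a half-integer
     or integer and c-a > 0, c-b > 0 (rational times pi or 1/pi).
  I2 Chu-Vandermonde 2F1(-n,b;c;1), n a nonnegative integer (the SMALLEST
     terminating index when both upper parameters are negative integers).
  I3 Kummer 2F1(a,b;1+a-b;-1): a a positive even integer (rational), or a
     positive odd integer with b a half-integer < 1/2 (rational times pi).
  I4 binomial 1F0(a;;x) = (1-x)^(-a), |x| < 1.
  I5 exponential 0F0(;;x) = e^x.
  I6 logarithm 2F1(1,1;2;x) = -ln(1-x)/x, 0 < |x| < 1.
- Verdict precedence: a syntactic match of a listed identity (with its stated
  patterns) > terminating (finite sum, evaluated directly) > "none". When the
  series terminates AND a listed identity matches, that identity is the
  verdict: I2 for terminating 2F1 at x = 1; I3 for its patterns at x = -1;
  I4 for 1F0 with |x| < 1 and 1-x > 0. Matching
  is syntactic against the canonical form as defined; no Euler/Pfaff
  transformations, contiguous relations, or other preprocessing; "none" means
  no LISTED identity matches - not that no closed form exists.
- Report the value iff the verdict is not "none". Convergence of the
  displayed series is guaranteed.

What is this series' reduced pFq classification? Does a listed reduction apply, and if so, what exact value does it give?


Canonical form: C = \frac{3}{2} times 2F1 with upper {-\frac{8}{7}, 8}, lower {\frac{71}{7}}, x = -1. Verdict: the Kummer evaluation I3 fires (x = -1; c = \frac{71}{7} equals 1+a-b for upper {-\frac{8}{7}, 8}: listed pattern). Hence: \frac{49020}{16807}.

First insight: t_0 = \frac{3}{2} here, and the lower running product (prefactor 3/2) is a rising factorial.
Consecutive-term ratio: r(k) = -1 * (k-\frac{8}{7}) (k+8) / [(k+\frac{71}{7}) (k+1)] - rational in k. x = -1; t_0 = \frac{3}{2}; negate the roots.


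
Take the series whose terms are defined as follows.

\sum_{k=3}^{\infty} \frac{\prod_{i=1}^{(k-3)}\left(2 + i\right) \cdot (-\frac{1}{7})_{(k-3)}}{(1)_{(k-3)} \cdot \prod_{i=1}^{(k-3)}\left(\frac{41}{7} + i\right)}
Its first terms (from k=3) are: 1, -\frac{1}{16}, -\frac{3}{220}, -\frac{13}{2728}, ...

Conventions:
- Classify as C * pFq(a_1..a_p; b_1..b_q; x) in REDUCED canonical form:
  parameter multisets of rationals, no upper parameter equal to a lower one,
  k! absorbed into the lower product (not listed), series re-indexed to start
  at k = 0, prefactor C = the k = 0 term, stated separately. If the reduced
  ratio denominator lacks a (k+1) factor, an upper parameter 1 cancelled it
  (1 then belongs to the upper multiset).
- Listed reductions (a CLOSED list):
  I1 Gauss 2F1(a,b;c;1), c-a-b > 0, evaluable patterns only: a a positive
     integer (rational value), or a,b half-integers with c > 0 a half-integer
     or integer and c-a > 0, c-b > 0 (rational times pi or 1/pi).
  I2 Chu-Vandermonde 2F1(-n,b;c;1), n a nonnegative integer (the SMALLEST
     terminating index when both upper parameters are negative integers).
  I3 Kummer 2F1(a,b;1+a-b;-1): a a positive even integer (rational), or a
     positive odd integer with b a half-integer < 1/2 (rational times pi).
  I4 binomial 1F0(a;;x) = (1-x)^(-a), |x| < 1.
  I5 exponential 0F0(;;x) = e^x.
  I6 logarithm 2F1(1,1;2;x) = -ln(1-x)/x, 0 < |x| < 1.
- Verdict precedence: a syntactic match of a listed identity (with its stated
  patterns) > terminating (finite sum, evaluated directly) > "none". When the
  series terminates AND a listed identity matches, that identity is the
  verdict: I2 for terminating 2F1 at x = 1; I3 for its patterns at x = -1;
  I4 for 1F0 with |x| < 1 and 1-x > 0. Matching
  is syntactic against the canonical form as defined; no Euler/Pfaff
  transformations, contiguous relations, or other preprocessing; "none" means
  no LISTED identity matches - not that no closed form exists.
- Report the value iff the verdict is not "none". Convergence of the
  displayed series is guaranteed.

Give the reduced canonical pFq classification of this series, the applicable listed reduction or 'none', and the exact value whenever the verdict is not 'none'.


Canonical form: C = 1 times 2F1 with upper {-\frac{1}{7}, 3}, lower {\frac{48}{7}}, x = 1. Verdict: Gauss (I1, integer-parameter pattern) applies (x = 1: the Gamma ratio telescopes since c-a-b = 4 > 0 and a = 3 in Z>0). Its exact value is \frac{6273}{6860}.

Structural cue: from the first term 1: (1)_k (C = 1) is k! itself.
Consecutive-term ratio: r(k) = 1 * (k-\frac{1}{7}) (k+3) / [(k+\frac{48}{7}) (k+1)] - rational in k. x = 1; t_0 = 1; negate the roots.


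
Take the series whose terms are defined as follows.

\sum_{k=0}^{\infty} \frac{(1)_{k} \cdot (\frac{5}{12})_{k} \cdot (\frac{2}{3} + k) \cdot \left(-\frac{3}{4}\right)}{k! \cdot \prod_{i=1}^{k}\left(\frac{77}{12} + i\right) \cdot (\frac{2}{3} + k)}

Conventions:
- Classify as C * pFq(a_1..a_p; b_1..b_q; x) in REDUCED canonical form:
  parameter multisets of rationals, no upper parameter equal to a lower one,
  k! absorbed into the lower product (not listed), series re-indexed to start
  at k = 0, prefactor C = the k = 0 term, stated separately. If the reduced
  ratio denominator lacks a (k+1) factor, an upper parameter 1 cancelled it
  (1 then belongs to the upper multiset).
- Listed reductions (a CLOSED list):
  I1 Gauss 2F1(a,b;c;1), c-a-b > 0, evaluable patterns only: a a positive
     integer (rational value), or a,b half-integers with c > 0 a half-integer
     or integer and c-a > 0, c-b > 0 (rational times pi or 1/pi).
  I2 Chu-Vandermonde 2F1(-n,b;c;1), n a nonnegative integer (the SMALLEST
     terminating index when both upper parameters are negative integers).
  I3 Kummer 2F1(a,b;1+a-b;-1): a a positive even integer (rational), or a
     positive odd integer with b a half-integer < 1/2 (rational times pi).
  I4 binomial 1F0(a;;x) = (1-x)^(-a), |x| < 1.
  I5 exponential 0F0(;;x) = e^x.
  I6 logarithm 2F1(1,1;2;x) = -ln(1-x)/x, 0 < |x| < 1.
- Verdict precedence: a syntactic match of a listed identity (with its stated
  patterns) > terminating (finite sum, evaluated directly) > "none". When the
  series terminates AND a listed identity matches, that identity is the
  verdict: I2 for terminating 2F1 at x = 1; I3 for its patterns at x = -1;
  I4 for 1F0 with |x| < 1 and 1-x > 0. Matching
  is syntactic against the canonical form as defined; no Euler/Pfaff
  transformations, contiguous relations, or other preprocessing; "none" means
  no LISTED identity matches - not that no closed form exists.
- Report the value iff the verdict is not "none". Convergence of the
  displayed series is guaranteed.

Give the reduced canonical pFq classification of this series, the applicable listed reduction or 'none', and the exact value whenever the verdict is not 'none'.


x = 1 here; the reduced form reads 2F1, upper {\frac{5}{12}, 1}, lower {\frac{89}{12}}, C = -\frac{3}{4}. Verdict: Gauss (I1, integer-parameter pattern) fires (x = 1: the Gamma ratio telescopes since c-a-b = 6 > 0 and a = 1 in Z>0). Value: -\frac{77}{96}.

Structural cue: x = 1 and the lower running product (prefactor -3/4) is a rising factorial.
Term ratio: r(k) = 1 * (k+\frac{5}{12}) (k+1) / [(k+\frac{89}{12}) (k+1)] - rational; roots negated = parameters, x = 1, C = -\frac{3}{4}.


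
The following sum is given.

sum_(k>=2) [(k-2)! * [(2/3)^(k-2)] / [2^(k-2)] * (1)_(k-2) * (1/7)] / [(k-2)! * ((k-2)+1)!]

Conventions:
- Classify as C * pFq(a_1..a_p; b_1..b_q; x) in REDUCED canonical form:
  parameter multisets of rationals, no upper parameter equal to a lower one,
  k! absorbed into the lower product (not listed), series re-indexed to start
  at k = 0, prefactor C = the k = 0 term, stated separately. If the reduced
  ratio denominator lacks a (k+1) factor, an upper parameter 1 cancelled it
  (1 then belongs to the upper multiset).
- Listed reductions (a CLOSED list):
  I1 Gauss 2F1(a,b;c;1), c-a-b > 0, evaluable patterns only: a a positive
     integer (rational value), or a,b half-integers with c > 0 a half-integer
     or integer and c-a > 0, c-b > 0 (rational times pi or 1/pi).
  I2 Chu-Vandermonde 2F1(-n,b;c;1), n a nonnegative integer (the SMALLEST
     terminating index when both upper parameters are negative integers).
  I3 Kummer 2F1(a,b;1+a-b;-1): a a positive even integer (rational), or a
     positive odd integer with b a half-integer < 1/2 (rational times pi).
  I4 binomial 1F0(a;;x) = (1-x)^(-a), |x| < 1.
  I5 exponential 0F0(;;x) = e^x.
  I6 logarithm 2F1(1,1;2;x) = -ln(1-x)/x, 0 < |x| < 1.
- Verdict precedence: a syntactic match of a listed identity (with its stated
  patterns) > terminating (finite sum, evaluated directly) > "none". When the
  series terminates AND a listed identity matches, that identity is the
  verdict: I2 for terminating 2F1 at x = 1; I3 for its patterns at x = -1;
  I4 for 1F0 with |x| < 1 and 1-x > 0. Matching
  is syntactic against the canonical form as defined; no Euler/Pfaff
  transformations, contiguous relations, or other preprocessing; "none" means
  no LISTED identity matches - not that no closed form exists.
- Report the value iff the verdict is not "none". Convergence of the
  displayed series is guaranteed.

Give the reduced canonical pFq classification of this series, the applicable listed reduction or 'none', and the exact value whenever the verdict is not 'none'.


Classification (C = 1/7): 2F1 with upper {1, 1}, lower {2}, argument x = 1/3. Verdict: logarithm (I6) applies (the logarithm: parameters (1,1;2), x = 1/3). Sum: (-3/7) * ln(2/3).

Key step: x = (1/3) and the factorial ratio (C = 1/7, x = 1/3) (k+a-1)!/(a-1)! is a rising factorial (a)_k.
Step ratio: r(k) = (1/3) * (k+1) (k+1) / [(k+2) (k+1)] - poly over poly, x = (1/3) from leading terms; C = 1/7 at k = 0.


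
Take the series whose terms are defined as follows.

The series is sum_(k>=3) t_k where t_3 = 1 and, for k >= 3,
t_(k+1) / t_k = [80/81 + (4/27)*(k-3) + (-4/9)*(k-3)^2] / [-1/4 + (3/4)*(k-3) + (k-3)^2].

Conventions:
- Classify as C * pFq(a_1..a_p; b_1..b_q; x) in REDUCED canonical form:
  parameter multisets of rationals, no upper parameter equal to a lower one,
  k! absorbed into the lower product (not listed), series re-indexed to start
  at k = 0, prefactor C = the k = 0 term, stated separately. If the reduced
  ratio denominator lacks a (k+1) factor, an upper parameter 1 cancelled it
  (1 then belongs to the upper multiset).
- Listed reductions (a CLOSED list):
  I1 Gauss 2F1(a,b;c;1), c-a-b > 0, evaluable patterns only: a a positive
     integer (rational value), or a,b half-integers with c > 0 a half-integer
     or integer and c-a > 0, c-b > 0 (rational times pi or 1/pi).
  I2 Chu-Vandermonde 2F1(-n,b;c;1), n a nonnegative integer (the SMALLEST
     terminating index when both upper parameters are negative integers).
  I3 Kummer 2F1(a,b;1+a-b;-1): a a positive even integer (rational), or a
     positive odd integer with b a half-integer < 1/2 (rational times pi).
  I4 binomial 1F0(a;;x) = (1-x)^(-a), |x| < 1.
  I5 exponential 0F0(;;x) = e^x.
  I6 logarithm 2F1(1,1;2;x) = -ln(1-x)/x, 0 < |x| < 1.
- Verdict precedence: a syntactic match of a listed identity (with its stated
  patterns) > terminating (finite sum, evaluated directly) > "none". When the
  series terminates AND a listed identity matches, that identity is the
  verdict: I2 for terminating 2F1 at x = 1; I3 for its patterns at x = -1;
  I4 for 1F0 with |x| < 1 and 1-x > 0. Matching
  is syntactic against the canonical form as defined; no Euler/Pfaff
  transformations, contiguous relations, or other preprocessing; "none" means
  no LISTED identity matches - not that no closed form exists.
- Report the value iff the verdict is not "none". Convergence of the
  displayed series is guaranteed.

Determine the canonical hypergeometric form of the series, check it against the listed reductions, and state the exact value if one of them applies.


The series (x = -4/9) is 2F1: upper {-5/3, 4/3}, lower {-1/4}, prefactor 1. Verdict: none. Every listed pattern misses the 2F1 form at -4/9, upper {-5/3, 4/3}.

Structural cue: with t_0 = 1, the expanded ratio factors over Q; C = 1, roots give parameters.
Adjacent-term ratio: r(k) = (-4/9) * (k-5/3) (k+4/3) / [(k-1/4) (k+1)] - rational in k. x = (-4/9); t_0 = 1; negate the roots.


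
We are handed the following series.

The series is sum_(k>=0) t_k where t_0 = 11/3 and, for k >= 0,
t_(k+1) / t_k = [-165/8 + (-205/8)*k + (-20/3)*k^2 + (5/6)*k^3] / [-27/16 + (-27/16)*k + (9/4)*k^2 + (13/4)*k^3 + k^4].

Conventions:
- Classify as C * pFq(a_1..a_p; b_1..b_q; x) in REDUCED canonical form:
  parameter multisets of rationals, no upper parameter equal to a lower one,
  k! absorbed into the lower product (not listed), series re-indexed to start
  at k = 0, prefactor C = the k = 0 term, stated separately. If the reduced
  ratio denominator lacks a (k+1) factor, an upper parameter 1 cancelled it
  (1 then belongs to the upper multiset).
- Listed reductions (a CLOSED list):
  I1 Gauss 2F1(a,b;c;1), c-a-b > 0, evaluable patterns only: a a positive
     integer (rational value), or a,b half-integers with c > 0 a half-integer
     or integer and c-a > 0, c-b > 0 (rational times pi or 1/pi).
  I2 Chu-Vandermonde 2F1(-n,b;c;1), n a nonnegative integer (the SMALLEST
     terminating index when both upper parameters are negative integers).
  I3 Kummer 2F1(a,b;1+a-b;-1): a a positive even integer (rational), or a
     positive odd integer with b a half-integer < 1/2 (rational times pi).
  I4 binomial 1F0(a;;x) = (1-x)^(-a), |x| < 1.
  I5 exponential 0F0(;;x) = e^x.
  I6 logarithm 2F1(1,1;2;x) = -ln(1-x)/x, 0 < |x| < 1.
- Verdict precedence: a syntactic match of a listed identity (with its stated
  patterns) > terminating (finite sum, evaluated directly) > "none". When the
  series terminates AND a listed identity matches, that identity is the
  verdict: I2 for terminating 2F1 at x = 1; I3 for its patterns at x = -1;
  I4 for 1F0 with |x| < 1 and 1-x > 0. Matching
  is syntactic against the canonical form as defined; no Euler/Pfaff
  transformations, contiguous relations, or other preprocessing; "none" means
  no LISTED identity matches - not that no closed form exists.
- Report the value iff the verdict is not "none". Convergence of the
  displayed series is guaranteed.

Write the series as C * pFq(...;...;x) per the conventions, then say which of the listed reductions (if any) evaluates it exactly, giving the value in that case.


Prefactor 11/3, argument 5/6: 1F1 with upper {-11} over lower {-3/4}. Verdict: terminating. (-11)_k vanishes past k = 11, leaving a 12-term sum, computed directly. Its exact value is 3527004383653451/214363759908753.

Key step: t_0 = 11/3 here, and the parameter 3/2 appears in both the upper and lower lists and cancels (alongside the other common factor).
Adjacent-term ratio: r(k) = (5/6) * (k-11) / [(k-3/4) (k+1)] - rational; roots negated = parameters, x = (5/6), C = 11/3.


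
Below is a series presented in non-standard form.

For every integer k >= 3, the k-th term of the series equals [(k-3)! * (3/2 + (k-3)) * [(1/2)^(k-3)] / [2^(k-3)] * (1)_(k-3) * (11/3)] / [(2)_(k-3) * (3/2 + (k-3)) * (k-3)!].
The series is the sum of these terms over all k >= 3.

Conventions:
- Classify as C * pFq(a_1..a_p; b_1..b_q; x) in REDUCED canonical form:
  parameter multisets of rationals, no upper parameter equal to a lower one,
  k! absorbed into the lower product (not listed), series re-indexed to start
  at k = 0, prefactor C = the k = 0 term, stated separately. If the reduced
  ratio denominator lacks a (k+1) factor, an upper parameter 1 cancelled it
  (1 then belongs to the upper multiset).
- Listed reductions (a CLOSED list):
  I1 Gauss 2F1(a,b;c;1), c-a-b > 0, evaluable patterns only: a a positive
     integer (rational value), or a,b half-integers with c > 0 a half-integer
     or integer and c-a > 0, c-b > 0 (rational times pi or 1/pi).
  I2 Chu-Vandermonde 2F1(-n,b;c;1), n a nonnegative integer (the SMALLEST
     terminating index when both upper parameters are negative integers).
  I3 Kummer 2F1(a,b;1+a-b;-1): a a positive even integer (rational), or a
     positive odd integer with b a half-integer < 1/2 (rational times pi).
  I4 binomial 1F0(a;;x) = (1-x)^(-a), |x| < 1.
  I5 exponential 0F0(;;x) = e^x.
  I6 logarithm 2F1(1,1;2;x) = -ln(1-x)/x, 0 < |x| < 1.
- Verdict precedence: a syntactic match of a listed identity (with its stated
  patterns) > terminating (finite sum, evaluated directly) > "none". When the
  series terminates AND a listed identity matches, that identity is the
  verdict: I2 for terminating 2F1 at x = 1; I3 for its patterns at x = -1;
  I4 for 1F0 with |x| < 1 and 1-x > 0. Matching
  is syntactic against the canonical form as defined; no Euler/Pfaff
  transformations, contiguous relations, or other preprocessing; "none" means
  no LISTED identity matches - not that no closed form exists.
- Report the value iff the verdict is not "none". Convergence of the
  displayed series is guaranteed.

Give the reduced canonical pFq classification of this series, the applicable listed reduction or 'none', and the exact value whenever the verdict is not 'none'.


Canonical form: C = 11/3 times 2F1 with upper {1, 1}, lower {2}, x = 1/4. Verdict: this is the I6 logarithm reduction (the logarithm: parameters (1,1;2), x = 1/4). Value: (-44/3) * ln(3/4).

First insight: t_0 being 11/3, k + 3/2 divides numerator and denominator alike; C = 11/3 after cancelling.
Term ratio: r(k) = (1/4) * (k+1) (k+1) / [(k+2) (k+1)] - poly over poly, x = (1/4) from leading terms; C = 11/3 at k = 0.


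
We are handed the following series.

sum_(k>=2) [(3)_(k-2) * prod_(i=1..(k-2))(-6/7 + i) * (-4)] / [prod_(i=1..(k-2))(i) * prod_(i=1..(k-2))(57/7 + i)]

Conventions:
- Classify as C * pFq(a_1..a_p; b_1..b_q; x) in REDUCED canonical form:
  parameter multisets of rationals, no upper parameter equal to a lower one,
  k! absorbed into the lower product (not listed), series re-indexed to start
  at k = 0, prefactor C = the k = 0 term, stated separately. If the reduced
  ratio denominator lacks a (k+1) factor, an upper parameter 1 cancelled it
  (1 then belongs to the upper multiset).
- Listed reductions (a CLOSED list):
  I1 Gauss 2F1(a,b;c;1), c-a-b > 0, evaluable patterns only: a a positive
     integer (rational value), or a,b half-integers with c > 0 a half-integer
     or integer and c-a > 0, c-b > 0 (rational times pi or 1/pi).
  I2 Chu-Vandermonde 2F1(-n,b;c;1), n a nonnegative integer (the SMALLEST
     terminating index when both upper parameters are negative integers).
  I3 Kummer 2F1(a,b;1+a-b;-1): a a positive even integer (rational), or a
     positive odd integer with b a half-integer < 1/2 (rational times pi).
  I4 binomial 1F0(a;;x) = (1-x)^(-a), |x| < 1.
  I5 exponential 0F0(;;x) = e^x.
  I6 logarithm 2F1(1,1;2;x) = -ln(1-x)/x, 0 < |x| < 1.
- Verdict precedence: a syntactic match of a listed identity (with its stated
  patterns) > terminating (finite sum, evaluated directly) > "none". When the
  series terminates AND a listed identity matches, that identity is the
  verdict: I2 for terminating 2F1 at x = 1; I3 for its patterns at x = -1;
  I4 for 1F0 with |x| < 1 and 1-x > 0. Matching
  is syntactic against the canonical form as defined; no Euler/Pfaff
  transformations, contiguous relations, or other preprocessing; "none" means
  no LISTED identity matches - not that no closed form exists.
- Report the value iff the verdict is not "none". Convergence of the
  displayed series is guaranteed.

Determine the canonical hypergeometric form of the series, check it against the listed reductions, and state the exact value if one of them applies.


Key step: x = 1 and the running product (C = -4, x = 1) telescopes to a rising factorial.
Term ratio: r(k) = 1 * (k+1/7) (k+3) / [(k+64/7) (k+1)] - rational; roots negated = parameters, x = 1, C = -4.

Classification (C = -4): 2F1 with upper {1/7, 3}, lower {64/7}, argument x = 1. Verdict at x = 1: Gauss's theorem (I1) matches (x = 1: the Gamma ratio telescopes since c-a-b = 6 > 0 and a = 3 in Z>0). Exact value: -20425/4802.


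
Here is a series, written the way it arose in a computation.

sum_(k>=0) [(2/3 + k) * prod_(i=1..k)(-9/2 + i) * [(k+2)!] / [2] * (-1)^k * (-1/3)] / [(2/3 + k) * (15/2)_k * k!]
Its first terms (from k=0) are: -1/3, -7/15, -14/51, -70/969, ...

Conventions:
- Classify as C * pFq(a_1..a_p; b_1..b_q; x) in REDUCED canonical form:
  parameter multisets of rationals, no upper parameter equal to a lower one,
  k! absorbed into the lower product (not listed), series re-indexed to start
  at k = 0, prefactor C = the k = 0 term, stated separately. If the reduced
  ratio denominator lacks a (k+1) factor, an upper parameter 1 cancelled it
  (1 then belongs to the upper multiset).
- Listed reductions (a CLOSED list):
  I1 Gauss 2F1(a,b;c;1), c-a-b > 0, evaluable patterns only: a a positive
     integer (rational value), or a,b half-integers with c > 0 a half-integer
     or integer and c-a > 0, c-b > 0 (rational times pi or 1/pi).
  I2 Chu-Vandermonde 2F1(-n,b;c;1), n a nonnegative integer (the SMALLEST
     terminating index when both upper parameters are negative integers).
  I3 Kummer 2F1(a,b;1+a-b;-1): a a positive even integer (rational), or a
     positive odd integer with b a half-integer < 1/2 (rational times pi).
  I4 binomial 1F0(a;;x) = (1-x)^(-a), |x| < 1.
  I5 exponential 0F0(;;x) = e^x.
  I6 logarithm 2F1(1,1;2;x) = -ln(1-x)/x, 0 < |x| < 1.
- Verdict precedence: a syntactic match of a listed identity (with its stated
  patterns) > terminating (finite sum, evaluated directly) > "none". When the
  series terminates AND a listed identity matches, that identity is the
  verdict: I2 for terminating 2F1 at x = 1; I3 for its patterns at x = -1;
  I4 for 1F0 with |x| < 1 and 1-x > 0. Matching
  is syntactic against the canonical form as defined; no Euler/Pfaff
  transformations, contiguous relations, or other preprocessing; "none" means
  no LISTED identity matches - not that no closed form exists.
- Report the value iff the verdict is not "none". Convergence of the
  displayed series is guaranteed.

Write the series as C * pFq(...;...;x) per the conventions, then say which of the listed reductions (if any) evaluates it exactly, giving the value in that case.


At argument -1: a 2F1 with upper {-7/2, 3}, lower {15/2}, scaled by C = -1/3. Verdict: Kummer (I3) applies (x = -1; c = 15/2 equals 1+a-b for upper {-7/2, 3}: listed pattern). Its exact value is (-3003/8192) * pi.

Structural cue: x = (-1) and the running product (prefactor -1/3) telescopes to a rising factorial.
Term ratio: r(k) = (-1) * (k-7/2) (k+3) / [(k+15/2) (k+1)] - rational; roots negated = parameters, x = (-1), C = -1/3.


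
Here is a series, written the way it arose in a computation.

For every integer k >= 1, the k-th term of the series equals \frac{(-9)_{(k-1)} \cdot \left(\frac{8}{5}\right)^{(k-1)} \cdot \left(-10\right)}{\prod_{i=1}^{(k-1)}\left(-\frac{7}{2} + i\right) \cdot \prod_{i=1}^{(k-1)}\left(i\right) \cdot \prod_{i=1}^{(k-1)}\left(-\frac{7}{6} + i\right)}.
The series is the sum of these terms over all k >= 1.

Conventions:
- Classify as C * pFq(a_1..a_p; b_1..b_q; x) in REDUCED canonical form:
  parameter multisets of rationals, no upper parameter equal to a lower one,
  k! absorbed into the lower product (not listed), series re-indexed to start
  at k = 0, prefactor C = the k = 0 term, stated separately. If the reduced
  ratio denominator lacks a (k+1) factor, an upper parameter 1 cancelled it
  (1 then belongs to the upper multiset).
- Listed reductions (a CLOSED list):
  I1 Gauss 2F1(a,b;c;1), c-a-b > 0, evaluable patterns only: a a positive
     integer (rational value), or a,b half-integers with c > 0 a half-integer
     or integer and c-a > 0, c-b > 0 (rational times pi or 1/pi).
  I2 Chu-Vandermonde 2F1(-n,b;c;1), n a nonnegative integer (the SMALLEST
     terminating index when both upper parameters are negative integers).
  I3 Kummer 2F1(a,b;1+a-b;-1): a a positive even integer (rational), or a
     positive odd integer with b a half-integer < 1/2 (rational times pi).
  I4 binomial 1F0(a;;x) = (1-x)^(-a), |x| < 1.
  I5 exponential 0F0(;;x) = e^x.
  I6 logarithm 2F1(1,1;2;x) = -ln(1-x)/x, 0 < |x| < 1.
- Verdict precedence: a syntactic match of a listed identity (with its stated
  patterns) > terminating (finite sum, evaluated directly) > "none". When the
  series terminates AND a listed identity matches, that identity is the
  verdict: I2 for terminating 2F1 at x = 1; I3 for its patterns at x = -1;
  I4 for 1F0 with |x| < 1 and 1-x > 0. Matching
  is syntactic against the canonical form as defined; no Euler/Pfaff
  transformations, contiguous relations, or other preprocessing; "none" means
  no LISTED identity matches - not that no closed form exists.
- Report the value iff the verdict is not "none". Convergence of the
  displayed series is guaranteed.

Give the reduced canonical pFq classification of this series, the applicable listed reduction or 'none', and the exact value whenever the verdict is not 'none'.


The series (x = \frac{8}{5}) is 1F2: upper {-9}, lower {-\frac{5}{2}, -\frac{1}{6}}, prefactor -10. Verdict: terminating at k = 9: the factor (-9)_k kills every later term; summing the 10 survivors is exact. Its exact value is \frac{6646294642077856831822}{31628454598876953125}.

The tell: t_0 = -10 here, and the lower running product (prefactor -10) is a rising factorial.
Adjacent-term ratio: r(k) = \frac{8}{5} * (k-9) / [(k-\frac{5}{2}) (k-\frac{1}{6}) (k+1)] - rational; roots negated = parameters, x = \frac{8}{5}, C = -10.


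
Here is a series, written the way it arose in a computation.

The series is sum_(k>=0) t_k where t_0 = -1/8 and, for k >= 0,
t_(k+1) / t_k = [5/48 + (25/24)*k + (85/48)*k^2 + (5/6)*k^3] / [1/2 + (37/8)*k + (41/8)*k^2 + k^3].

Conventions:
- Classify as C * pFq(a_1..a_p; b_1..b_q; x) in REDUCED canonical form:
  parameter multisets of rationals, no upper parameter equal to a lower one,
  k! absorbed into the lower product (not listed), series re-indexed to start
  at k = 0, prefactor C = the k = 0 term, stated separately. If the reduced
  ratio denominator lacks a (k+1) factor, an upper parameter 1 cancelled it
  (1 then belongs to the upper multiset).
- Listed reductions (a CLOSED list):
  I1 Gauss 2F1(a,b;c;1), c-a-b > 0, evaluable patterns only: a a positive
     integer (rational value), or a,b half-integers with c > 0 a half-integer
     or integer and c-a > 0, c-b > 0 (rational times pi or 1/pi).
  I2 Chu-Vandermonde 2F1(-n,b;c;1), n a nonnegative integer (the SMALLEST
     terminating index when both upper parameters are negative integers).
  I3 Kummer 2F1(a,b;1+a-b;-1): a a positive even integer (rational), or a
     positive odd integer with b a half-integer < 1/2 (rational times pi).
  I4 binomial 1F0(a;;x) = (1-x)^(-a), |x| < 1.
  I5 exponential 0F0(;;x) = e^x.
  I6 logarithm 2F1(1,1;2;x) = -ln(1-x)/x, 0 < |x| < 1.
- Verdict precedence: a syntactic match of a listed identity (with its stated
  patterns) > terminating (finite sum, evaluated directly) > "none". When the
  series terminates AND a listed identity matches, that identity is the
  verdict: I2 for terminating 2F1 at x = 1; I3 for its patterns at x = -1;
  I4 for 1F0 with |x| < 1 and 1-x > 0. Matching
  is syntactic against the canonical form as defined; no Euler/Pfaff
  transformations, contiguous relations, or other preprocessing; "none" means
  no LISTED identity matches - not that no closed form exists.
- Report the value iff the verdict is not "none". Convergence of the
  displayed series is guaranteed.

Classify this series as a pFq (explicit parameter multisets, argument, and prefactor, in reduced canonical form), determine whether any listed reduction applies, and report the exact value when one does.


Key observation: t_0 = -1/8 here, and the expanded ratio factors over Q; prefactor -1/8, roots give parameters.
Term ratio: r(k) = (5/6) * (k+1) (k+1) / [(k+4) (k+1)] - rational in k, leading ratio (5/6); with t_0 = -1/8, classification follows.

Prefactor -1/8, argument 5/6: 2F1 with upper {1, 1} over lower {4}. Verdict: none (x = 5/6): each listed identity misses the multisets {1, 1} ; {4}.
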